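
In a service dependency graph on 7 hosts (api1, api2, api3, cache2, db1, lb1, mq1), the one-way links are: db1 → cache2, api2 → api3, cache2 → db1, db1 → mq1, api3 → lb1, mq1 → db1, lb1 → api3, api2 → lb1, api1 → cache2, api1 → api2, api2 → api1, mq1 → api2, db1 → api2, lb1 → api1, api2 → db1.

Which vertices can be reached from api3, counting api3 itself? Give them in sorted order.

Start at api3.
Its neighbours: lb1.
Then their neighbours: api1.
Then next layer: api2, cache2.
Then next layer: db1.
Then next layer: mq1.
Every vertex is now reached.

api1, api2, api3, cache2, db1, lb1, mq1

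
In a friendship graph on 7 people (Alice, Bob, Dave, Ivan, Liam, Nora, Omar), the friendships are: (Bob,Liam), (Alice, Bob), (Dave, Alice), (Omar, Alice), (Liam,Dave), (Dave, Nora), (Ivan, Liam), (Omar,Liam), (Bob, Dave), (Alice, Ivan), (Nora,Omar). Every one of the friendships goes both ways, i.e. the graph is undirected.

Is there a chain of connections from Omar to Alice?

Yes

Explore from Omar.
Distance 1: reach Alice, Liam, Nora.
Found Alice.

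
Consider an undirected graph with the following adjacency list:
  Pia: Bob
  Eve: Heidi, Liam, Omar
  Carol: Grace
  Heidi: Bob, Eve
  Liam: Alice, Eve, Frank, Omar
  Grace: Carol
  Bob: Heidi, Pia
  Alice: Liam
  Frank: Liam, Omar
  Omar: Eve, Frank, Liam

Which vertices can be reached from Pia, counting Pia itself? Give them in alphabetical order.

Start at Pia.
Its neighbours: Bob.
Then their neighbours: Heidi.
Then next layer: Eve.
Then next layer: Liam, Omar.
Then next layer: Alice, Frank.
Nothing further is reachable.

Alice, Bob, Eve, Frank, Heidi, Liam, Omar, Pia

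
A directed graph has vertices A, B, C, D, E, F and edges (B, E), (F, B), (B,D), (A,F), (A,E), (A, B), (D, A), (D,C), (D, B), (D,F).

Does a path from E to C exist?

No

E has no outgoing edges, so nothing is reachable from it.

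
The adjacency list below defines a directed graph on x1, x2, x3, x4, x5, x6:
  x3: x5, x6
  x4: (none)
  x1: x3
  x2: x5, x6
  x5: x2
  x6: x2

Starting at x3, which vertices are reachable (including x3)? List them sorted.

Start at x3.
Its neighbours: x5, x6.
Then their neighbours: x2.
Nothing further is reachable.

x2, x3, x5, x6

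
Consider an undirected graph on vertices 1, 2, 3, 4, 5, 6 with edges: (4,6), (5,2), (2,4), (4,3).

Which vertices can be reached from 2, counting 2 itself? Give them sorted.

Start at 2.
Its neighbours: 4, 5.
Then their neighbours: 3, 6.
Nothing further is reachable.

2, 3, 4, 5, 6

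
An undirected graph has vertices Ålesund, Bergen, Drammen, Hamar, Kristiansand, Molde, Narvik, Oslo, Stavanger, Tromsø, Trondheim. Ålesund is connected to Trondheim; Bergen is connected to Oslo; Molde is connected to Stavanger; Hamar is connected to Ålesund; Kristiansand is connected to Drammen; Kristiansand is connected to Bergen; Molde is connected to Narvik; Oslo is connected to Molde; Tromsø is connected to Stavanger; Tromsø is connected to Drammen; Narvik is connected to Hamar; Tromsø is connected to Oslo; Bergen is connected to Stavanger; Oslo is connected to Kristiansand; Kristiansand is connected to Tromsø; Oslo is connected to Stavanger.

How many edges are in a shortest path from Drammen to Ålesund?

Distance 0: Drammen.
Distance 1: Kristiansand, Tromsø.
Distance 2: Bergen, Oslo, Stavanger.
Distance 3: Molde.
Distance 4: Narvik.
Distance 5: Hamar.
Distance 6: Ålesund — contains Ålesund.

6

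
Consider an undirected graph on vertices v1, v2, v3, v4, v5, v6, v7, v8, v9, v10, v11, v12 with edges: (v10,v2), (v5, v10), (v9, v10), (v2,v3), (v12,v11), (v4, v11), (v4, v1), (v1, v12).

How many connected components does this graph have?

From v1: component {v1, v4, v11, v12}.
From v2: component {v2, v3, v5, v9, v10}.
From v6: component {v6}.
From v7: component {v7}.
From v8: component {v8}.
That's 5 components.

5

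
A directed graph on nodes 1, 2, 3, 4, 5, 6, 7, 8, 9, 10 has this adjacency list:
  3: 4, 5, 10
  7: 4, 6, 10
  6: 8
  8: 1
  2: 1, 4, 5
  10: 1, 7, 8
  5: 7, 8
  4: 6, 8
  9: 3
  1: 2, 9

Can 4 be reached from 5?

Explore from 5.
Distance 1: reach 7, 8.
Distance 2: reach 1, 4, 6, 10.
Found 4.

Yes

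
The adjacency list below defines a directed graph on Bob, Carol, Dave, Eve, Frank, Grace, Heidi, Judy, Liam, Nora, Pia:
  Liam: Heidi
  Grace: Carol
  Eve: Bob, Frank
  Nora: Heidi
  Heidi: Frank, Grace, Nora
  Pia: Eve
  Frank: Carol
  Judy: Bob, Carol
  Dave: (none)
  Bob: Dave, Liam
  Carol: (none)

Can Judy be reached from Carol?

Carol has no outgoing edges, so nothing is reachable from it.

No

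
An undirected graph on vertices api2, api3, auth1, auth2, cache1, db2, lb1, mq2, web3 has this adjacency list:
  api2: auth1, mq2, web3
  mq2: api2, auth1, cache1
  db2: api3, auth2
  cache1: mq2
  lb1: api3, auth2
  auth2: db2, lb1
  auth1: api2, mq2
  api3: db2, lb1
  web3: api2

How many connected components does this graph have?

From api2: component {api2, auth1, cache1, mq2, web3}.
From api3: component {api3, auth2, db2, lb1}.
That's 2 components.

2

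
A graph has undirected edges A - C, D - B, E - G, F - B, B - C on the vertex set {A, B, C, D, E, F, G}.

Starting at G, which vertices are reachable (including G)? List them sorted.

E, G

Start at G.
Its neighbours: E.
Nothing further is reachable.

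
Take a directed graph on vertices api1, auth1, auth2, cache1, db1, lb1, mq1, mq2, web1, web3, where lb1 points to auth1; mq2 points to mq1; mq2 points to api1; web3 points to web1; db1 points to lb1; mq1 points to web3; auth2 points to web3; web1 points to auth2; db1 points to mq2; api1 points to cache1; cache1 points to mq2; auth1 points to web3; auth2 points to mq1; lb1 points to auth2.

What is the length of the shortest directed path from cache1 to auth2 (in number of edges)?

Distance 0: cache1.
Distance 1: mq2.
Distance 2: api1, mq1.
Distance 3: web3.
Distance 4: web1.
Distance 5: auth2 — contains auth2.

5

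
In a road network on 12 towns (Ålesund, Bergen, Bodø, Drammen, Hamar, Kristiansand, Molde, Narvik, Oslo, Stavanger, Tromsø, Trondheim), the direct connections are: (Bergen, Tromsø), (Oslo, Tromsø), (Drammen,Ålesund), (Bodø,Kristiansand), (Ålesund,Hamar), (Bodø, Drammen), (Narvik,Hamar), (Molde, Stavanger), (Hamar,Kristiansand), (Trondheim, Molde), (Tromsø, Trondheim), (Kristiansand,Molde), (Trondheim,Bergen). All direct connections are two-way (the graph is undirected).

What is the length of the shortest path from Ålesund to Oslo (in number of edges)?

Distance 0: Ålesund.
Distance 1: Drammen, Hamar.
Distance 2: Bodø, Kristiansand, Narvik.
Distance 3: Molde.
Distance 4: Stavanger, Trondheim.
Distance 5: Bergen, Tromsø.
Distance 6: Oslo — contains Oslo.

6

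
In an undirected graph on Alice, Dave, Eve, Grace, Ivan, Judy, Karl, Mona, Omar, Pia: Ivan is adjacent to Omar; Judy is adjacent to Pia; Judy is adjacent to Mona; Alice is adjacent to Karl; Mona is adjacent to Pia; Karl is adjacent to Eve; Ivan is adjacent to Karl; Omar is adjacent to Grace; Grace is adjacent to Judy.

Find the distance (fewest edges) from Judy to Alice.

Distance 0: Judy.
Distance 1: Grace, Mona, Pia.
Distance 2: Omar.
Distance 3: Ivan.
Distance 4: Karl.
Distance 5: Alice, Eve — contains Alice.

5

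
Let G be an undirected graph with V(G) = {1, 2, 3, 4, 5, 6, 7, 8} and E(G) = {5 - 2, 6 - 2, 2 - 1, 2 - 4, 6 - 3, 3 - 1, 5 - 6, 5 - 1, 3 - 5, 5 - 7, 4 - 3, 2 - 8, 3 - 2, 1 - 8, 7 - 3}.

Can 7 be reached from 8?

Yes

Explore from 8.
Distance 1: reach 1, 2.
Distance 2: reach 3, 4, 5, 6.
Distance 3: reach 7.
Found 7.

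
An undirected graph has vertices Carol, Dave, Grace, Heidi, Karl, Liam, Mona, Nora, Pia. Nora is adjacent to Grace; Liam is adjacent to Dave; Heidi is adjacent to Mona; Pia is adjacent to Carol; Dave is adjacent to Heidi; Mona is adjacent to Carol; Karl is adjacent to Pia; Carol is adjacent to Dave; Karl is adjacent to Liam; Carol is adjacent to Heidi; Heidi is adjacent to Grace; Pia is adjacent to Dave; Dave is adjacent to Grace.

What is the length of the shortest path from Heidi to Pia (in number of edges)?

2

Distance 0: Heidi.
Distance 1: Carol, Dave, Grace, Mona.
Distance 2: Liam, Nora, Pia — contains Pia.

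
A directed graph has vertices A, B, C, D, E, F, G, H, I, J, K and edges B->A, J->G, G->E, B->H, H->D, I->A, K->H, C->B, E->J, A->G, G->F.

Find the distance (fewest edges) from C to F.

4

Distance 0: C.
Distance 1: B.
Distance 2: A, H.
Distance 3: D, G.
Distance 4: E, F — contains F.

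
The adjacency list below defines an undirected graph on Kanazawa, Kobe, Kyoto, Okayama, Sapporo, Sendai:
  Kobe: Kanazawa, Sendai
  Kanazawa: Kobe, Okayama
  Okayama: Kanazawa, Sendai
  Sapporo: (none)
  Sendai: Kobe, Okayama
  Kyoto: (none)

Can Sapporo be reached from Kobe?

Explore from Kobe.
Distance 1: reach Kanazawa, Sendai.
Distance 2: reach Okayama.
The search is exhausted without reaching Sapporo; it lies in a different component.

No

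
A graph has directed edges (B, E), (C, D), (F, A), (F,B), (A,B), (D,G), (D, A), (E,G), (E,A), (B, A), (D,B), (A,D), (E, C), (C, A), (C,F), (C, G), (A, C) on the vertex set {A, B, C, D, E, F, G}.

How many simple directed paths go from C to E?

7

C→A→B→E
C→A→D→B→E
C→D→A→B→E
C→D→B→E
C→F→A→B→E
C→F→A→D→B→E
C→F→B→E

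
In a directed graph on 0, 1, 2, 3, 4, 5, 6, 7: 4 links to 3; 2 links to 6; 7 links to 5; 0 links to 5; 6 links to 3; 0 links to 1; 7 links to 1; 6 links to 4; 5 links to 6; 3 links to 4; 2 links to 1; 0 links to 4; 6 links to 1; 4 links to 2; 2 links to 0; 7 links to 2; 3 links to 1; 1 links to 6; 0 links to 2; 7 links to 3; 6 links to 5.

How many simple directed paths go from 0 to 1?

0→1
0→2→1
0→2→6→1
0→2→6→3→1
0→2→6→4→3→1
0→4→2→1
0→4→2→6→1
0→4→2→6→3→1
0→4→3→1
0→5→6→1
0→5→6→3→1
0→5→6→3→4→2→1
0→5→6→4→2→1
0→5→6→4→3→1

14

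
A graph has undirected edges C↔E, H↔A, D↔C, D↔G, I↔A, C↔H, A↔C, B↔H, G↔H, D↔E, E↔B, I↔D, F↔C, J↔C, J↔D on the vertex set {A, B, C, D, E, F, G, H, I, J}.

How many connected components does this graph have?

1

From A: component {A, B, C, D, E, F, G, H, I, J}.
That's 1 component.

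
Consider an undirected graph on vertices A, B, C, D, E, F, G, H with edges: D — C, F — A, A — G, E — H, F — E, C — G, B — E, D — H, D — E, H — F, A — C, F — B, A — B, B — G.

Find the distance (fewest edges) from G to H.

3

Distance 0: G.
Distance 1: A, B, C.
Distance 2: D, E, F.
Distance 3: H — contains H.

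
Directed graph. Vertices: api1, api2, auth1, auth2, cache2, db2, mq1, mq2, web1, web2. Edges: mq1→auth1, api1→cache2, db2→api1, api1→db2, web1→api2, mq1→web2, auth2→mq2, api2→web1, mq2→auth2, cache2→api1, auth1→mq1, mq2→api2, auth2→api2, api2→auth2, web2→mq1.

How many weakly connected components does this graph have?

From api1: component {api1, cache2, db2}.
From api2: component {api2, auth2, mq2, web1}.
From auth1: component {auth1, mq1, web2}.
That's 3 components.

3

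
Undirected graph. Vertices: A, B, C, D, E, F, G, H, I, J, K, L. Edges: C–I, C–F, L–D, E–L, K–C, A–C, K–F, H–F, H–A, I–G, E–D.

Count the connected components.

From A: component {A, C, F, G, H, I, K}.
From B: component {B}.
From D: component {D, E, L}.
From J: component {J}.
That's 4 components.

4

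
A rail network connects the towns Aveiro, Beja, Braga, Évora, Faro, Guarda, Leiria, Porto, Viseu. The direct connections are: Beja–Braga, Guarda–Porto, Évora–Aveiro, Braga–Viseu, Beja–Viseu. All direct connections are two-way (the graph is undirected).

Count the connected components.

5

From Aveiro: component {Aveiro, Évora}.
From Beja: component {Beja, Braga, Viseu}.
From Faro: component {Faro}.
From Guarda: component {Guarda, Porto}.
From Leiria: component {Leiria}.
That's 5 components.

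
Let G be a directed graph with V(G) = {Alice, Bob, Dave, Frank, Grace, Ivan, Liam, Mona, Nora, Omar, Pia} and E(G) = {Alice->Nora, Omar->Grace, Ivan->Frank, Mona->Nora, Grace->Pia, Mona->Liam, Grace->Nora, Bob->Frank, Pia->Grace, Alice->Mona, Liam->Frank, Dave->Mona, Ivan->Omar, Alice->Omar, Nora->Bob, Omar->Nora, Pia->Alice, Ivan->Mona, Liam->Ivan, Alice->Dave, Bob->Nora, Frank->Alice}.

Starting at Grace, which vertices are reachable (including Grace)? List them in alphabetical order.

Alice, Bob, Dave, Frank, Grace, Ivan, Liam, Mona, Nora, Omar, Pia

Start at Grace.
Its neighbours: Nora, Pia.
Then their neighbours: Alice, Bob.
Then next layer: Dave, Frank, Mona, Omar.
Then next layer: Liam.
Then next layer: Ivan.
Every vertex is now reached.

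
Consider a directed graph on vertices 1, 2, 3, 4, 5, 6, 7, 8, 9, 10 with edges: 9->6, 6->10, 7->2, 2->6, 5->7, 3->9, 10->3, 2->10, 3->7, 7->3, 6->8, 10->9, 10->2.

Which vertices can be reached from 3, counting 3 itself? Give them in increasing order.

Start at 3.
Its neighbours: 7, 9.
Then their neighbours: 2, 6.
Then next layer: 8, 10.
Nothing further is reachable.

2, 3, 6, 7, 8, 9, 10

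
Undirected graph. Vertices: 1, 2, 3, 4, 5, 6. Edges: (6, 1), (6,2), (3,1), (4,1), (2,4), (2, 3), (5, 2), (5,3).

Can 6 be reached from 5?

Explore from 5.
Distance 1: reach 2, 3.
Distance 2: reach 1, 4, 6.
Found 6.

Yes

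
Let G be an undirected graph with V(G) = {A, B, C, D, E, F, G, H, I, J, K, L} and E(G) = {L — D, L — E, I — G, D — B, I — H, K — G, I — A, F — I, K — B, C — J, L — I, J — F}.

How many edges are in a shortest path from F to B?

Distance 0: F.
Distance 1: I, J.
Distance 2: A, C, G, H, L.
Distance 3: D, E, K.
Distance 4: B — contains B.

4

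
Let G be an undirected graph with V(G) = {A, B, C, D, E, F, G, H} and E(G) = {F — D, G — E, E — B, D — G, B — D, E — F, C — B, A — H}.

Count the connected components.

2

From A: component {A, H}.
From B: component {B, C, D, E, F, G}.
That's 2 components.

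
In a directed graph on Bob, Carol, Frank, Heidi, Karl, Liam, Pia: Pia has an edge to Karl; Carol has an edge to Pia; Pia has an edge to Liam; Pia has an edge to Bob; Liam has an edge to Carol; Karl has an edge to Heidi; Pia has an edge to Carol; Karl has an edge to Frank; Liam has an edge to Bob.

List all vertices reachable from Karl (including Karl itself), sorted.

Frank, Heidi, Karl

Start at Karl.
Its neighbours: Frank, Heidi.
Nothing further is reachable.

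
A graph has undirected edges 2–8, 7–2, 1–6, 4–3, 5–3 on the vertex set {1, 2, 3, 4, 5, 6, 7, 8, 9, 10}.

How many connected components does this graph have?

5

From 1: component {1, 6}.
From 2: component {2, 7, 8}.
From 3: component {3, 4, 5}.
From 9: component {9}.
From 10: component {10}.
That's 5 components.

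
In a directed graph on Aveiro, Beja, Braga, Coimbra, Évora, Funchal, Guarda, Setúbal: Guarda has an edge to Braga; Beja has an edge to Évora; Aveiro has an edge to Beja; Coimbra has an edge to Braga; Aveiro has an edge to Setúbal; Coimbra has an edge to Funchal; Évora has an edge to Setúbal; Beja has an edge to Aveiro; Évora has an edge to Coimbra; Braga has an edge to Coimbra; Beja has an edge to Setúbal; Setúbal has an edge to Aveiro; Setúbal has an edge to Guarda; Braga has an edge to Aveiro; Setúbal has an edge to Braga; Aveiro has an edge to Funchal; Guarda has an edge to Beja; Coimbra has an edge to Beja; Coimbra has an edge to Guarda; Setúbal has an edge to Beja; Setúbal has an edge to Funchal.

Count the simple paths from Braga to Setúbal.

9

Braga→Aveiro→Beja→Évora→Setúbal
Braga→Aveiro→Beja→Setúbal
Braga→Aveiro→Setúbal
Braga→Coimbra→Beja→Aveiro→Setúbal
Braga→Coimbra→Beja→Évora→Setúbal
Braga→Coimbra→Beja→Setúbal
Braga→Coimbra→Guarda→Beja→Aveiro→Setúbal
Braga→Coimbra→Guarda→Beja→Évora→Setúbal
Braga→Coimbra→Guarda→Beja→Setúbal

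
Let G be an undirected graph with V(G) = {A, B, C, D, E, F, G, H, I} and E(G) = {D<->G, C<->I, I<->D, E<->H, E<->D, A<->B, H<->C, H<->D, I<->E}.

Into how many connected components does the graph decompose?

3

From A: component {A, B}.
From C: component {C, D, E, G, H, I}.
From F: component {F}.
That's 3 components.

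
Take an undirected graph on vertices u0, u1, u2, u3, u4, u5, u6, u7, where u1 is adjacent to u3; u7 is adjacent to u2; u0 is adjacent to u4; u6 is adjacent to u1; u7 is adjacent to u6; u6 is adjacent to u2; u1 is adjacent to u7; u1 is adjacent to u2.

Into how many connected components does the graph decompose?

From u0: component {u0, u4}.
From u1: component {u1, u2, u3, u6, u7}.
From u5: component {u5}.
That's 3 components.

3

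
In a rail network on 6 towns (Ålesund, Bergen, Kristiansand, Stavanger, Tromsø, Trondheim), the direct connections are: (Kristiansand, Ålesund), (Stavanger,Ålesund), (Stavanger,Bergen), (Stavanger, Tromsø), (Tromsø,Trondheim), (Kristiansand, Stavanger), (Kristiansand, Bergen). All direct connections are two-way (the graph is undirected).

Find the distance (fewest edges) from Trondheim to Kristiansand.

3

Distance 0: Trondheim.
Distance 1: Tromsø.
Distance 2: Stavanger.
Distance 3: Ålesund, Bergen, Kristiansand — contains Kristiansand.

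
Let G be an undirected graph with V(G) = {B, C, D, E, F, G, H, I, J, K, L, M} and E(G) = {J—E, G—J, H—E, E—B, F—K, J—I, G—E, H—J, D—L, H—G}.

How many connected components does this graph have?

From B: component {B, E, G, H, I, J}.
From C: component {C}.
From D: component {D, L}.
From F: component {F, K}.
From M: component {M}.
That's 5 components.

5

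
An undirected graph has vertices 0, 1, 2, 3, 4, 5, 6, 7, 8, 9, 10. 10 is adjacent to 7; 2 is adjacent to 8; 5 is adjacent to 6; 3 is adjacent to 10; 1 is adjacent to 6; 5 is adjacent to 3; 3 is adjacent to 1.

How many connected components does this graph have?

From 0: component {0}.
From 1: component {1, 3, 5, 6, 7, 10}.
From 2: component {2, 8}.
From 4: component {4}.
From 9: component {9}.
That's 5 components.

5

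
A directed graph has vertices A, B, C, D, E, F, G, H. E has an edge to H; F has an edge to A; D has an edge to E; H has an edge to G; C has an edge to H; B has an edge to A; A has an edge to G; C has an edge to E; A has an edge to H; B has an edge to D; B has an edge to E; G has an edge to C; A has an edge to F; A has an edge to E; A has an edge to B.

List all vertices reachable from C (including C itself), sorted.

C, E, G, H

Start at C.
Its neighbours: E, H.
Then their neighbours: G.
Nothing further is reachable.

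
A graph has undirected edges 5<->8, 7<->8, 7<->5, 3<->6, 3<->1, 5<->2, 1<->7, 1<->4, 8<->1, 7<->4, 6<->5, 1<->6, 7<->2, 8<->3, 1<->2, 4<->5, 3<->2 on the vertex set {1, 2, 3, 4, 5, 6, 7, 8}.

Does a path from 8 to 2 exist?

Explore from 8.
Distance 1: reach 1, 3, 5, 7.
Distance 2: reach 2, 4, 6.
Found 2.

Yes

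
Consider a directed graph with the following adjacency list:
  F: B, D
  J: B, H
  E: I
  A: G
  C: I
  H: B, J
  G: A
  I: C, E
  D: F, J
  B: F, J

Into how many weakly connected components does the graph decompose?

3

From A: component {A, G}.
From B: component {B, D, F, H, J}.
From C: component {C, E, I}.
That's 3 components.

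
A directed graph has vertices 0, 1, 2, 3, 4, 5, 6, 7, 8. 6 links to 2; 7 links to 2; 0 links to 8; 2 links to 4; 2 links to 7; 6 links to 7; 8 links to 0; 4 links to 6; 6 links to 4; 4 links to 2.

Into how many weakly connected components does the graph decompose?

5

From 0: component {0, 8}.
From 1: component {1}.
From 2: component {2, 4, 6, 7}.
From 3: component {3}.
From 5: component {5}.
That's 5 components.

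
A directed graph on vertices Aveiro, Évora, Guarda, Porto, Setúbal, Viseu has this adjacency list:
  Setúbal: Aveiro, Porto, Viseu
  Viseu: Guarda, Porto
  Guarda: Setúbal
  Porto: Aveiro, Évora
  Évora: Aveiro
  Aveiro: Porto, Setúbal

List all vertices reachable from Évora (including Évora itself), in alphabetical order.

Aveiro, Évora, Guarda, Porto, Setúbal, Viseu

Start at Évora.
Its neighbours: Aveiro.
Then their neighbours: Porto, Setúbal.
Then next layer: Viseu.
Then next layer: Guarda.
Every vertex is now reached.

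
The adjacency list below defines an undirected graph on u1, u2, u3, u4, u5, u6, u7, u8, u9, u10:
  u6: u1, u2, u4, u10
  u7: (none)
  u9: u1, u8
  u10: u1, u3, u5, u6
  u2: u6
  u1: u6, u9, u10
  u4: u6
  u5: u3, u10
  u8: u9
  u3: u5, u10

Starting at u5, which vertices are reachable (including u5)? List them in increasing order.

u1, u2, u3, u4, u5, u6, u8, u9, u10

Start at u5.
Its neighbours: u3, u10.
Then their neighbours: u1, u6.
Then next layer: u2, u4, u9.
Then next layer: u8.
Nothing further is reachable.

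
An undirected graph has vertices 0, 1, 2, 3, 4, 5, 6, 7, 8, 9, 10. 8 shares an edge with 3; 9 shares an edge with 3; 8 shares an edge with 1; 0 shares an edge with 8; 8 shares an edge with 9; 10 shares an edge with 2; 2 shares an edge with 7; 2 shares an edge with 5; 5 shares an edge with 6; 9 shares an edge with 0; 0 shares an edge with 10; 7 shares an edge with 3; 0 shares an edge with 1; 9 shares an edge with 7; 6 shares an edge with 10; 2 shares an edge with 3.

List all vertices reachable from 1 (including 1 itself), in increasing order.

Start at 1.
Its neighbours: 0, 8.
Then their neighbours: 3, 9, 10.
Then next layer: 2, 6, 7.
Then next layer: 5.
Nothing further is reachable.

0, 1, 2, 3, 5, 6, 7, 8, 9, 10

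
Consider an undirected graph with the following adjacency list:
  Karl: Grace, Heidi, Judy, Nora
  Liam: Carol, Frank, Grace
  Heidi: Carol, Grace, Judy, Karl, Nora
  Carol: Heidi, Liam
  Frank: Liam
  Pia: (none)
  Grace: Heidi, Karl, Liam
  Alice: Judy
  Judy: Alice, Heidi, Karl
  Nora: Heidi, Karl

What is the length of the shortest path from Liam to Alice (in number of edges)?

4

Distance 0: Liam.
Distance 1: Carol, Frank, Grace.
Distance 2: Heidi, Karl.
Distance 3: Judy, Nora.
Distance 4: Alice — contains Alice.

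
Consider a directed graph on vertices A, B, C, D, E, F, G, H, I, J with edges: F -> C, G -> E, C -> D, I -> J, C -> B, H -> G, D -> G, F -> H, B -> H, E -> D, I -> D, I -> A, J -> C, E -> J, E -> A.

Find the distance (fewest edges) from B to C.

Distance 0: B.
Distance 1: H.
Distance 2: G.
Distance 3: E.
Distance 4: A, D, J.
Distance 5: C — contains C.

5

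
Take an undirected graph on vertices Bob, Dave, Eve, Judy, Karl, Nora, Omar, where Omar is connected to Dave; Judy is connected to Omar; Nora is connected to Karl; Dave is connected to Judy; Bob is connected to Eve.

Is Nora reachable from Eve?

No

Explore from Eve.
Distance 1: reach Bob.
The search is exhausted without reaching Nora; it lies in a different component.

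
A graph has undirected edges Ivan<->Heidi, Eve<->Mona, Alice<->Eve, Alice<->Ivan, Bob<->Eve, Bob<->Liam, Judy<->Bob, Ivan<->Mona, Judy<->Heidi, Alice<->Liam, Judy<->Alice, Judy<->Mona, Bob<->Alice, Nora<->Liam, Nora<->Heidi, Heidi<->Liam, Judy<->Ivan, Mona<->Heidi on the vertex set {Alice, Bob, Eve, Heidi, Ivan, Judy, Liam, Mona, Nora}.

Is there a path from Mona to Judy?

Yes

Explore from Mona.
Distance 1: reach Eve, Heidi, Ivan, Judy.
Found Judy.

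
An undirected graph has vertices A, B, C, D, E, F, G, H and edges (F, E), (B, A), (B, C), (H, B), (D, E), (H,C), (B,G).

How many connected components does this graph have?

From A: component {A, B, C, G, H}.
From D: component {D, E, F}.
That's 2 components.

2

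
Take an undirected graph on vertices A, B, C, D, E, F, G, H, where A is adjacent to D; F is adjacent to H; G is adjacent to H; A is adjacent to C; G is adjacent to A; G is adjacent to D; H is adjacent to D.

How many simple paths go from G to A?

G–A
G–D–A
G–H–D–A

3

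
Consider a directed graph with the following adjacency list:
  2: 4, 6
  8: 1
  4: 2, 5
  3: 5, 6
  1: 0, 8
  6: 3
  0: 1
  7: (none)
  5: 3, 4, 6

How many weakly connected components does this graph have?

From 0: component {0, 1, 8}.
From 2: component {2, 3, 4, 5, 6}.
From 7: component {7}.
That's 3 components.

3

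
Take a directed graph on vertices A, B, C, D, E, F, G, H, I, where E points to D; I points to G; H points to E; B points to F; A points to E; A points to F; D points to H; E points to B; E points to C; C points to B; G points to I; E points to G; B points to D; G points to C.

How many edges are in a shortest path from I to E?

6

Distance 0: I.
Distance 1: G.
Distance 2: C.
Distance 3: B.
Distance 4: D, F.
Distance 5: H.
Distance 6: E — contains E.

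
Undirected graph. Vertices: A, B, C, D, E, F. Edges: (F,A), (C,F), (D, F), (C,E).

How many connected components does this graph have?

From A: component {A, C, D, E, F}.
From B: component {B}.
That's 2 components.

2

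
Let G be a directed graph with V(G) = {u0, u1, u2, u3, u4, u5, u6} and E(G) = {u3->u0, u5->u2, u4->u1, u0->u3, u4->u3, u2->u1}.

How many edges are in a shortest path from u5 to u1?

Distance 0: u5.
Distance 1: u2.
Distance 2: u1 — contains u1.

2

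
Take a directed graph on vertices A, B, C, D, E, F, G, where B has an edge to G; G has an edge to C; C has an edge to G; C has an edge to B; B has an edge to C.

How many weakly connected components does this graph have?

From A: component {A}.
From B: component {B, C, G}.
From D: component {D}.
From E: component {E}.
From F: component {F}.
That's 5 components.

5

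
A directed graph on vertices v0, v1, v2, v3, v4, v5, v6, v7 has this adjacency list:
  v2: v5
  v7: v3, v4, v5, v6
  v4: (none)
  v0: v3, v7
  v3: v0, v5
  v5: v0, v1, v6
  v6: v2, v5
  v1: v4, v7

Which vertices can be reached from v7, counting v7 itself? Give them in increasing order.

Start at v7.
Its neighbours: v3, v4, v5, v6.
Then their neighbours: v0, v1, v2.
Every vertex is now reached.

v0, v1, v2, v3, v4, v5, v6, v7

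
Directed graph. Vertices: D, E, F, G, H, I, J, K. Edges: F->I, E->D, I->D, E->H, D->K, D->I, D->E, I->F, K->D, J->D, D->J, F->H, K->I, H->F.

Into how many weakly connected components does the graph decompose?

From D: component {D, E, F, H, I, J, K}.
From G: component {G}.
That's 2 components.

2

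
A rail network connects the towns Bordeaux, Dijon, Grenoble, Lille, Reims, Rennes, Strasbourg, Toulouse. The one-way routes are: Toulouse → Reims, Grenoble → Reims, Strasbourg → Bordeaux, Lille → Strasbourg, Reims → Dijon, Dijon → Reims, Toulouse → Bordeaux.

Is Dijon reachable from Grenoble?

Explore from Grenoble.
Distance 1: reach Reims.
Distance 2: reach Dijon.
Found Dijon.

Yes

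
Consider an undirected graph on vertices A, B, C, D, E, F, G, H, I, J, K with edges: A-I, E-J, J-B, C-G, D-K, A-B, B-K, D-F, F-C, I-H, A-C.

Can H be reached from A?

Explore from A.
Distance 1: reach B, C, I.
Distance 2: reach F, G, H, J, K.
Found H.

Yes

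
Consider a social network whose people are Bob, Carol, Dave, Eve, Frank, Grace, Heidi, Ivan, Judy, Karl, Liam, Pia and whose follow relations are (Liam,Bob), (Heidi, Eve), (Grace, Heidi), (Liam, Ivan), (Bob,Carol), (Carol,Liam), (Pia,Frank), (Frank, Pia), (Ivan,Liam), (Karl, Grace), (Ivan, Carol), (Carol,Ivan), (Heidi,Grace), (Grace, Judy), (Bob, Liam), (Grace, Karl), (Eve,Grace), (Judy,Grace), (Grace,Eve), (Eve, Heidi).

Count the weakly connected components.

From Bob: component {Bob, Carol, Ivan, Liam}.
From Dave: component {Dave}.
From Eve: component {Eve, Grace, Heidi, Judy, Karl}.
From Frank: component {Frank, Pia}.
That's 4 components.

4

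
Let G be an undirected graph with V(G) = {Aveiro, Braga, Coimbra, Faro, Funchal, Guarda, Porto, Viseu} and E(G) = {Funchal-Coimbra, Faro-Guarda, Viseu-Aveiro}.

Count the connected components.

From Aveiro: component {Aveiro, Viseu}.
From Braga: component {Braga}.
From Coimbra: component {Coimbra, Funchal}.
From Faro: component {Faro, Guarda}.
From Porto: component {Porto}.
That's 5 components.

5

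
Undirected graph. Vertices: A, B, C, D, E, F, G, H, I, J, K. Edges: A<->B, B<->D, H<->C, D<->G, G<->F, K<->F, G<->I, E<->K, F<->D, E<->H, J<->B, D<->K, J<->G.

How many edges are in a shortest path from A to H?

5

Distance 0: A.
Distance 1: B.
Distance 2: D, J.
Distance 3: F, G, K.
Distance 4: E, I.
Distance 5: H — contains H.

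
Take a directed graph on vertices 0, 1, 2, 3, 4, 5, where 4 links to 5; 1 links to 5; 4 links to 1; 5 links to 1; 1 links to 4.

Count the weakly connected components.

From 0: component {0}.
From 1: component {1, 4, 5}.
From 2: component {2}.
From 3: component {3}.
That's 4 components.

4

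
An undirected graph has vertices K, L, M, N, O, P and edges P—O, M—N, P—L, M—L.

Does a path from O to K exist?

Explore from O.
Distance 1: reach P.
Distance 2: reach L.
Distance 3: reach M.
Distance 4: reach N.
The search is exhausted without reaching K; it lies in a different component.

No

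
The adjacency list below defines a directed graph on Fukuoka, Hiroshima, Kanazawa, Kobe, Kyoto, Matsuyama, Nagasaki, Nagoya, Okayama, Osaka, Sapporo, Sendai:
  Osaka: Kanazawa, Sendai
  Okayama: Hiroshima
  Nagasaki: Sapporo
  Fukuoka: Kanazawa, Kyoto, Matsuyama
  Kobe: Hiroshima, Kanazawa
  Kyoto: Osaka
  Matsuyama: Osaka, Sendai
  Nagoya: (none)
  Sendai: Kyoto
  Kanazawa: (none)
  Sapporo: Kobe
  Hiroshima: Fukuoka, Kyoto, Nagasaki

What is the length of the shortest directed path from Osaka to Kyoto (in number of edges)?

Distance 0: Osaka.
Distance 1: Kanazawa, Sendai.
Distance 2: Kyoto — contains Kyoto.

2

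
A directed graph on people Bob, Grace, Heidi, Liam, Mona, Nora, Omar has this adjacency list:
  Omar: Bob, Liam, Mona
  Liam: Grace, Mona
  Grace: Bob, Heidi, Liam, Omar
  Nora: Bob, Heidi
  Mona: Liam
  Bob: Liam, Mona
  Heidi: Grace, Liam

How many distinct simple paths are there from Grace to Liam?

Grace→Bob→Liam
Grace→Bob→Mona→Liam
Grace→Heidi→Liam
Grace→Liam
Grace→Omar→Bob→Liam
Grace→Omar→Bob→Mona→Liam
Grace→Omar→Liam
Grace→Omar→Mona→Liam

8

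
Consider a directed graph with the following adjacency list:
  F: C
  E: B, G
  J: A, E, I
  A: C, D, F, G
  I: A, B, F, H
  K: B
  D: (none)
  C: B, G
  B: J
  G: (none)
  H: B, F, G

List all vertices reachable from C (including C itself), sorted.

Start at C.
Its neighbours: B, G.
Then their neighbours: J.
Then next layer: A, E, I.
Then next layer: D, F, H.
Nothing further is reachable.

A, B, C, D, E, F, G, H, I, J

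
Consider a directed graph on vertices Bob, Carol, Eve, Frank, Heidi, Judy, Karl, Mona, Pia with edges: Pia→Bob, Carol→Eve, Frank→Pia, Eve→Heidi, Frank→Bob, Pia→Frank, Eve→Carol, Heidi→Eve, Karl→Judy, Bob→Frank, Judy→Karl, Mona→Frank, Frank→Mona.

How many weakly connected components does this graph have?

3

From Bob: component {Bob, Frank, Mona, Pia}.
From Carol: component {Carol, Eve, Heidi}.
From Judy: component {Judy, Karl}.
That's 3 components.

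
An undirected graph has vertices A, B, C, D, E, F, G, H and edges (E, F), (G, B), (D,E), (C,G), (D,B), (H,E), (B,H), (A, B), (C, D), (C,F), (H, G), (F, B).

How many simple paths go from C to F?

14

C–D–B–F
C–D–B–G–H–E–F
C–D–B–H–E–F
C–D–E–F
C–D–E–H–B–F
C–D–E–H–G–B–F
C–F
C–G–B–D–E–F
C–G–B–F
C–G–B–H–E–F
C–G–H–B–D–E–F
C–G–H–B–F
C–G–H–E–D–B–F
C–G–H–E–F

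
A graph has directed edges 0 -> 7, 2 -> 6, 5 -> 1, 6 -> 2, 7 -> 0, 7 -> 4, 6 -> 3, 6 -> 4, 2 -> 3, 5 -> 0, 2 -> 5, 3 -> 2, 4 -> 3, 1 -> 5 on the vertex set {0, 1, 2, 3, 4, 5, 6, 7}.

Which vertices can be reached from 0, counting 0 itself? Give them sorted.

Start at 0.
Its neighbours: 7.
Then their neighbours: 4.
Then next layer: 3.
Then next layer: 2.
Then next layer: 5, 6.
Then next layer: 1.
Every vertex is now reached.

0, 1, 2, 3, 4, 5, 6, 7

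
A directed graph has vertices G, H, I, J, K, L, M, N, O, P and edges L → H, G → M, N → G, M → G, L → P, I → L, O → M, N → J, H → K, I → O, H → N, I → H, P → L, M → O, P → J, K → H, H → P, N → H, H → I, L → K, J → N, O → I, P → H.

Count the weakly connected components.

1

From G: component {G, H, I, J, K, L, M, N, O, P}.
That's 1 component.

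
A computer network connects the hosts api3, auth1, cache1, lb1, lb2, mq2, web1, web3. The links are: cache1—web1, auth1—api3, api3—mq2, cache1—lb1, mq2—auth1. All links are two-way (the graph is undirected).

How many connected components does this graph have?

4

From api3: component {api3, auth1, mq2}.
From cache1: component {cache1, lb1, web1}.
From lb2: component {lb2}.
From web3: component {web3}.
That's 4 components.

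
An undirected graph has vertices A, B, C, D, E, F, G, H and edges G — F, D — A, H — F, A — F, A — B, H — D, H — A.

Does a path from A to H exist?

Yes

Explore from A.
Distance 1: reach B, D, F, H.
Found H.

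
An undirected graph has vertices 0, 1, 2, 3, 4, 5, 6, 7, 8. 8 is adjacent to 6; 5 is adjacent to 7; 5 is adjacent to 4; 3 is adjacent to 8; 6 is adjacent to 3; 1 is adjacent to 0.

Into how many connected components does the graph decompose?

From 0: component {0, 1}.
From 2: component {2}.
From 3: component {3, 6, 8}.
From 4: component {4, 5, 7}.
That's 4 components.

4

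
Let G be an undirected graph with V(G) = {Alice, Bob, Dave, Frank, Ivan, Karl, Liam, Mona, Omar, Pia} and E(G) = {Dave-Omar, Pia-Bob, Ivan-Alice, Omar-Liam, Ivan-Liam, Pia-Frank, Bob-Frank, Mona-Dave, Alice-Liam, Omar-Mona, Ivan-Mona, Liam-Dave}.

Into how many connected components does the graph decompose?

From Alice: component {Alice, Dave, Ivan, Liam, Mona, Omar}.
From Bob: component {Bob, Frank, Pia}.
From Karl: component {Karl}.
That's 3 components.

3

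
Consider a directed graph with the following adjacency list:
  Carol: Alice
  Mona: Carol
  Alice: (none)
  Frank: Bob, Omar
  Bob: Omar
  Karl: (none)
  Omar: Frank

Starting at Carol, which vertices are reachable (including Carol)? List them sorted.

Alice, Carol

Start at Carol.
Its neighbours: Alice.
Nothing further is reachable.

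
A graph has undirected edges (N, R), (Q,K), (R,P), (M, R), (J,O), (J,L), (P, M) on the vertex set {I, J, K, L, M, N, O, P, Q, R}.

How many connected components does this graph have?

4

From I: component {I}.
From J: component {J, L, O}.
From K: component {K, Q}.
From M: component {M, N, P, R}.
That's 4 components.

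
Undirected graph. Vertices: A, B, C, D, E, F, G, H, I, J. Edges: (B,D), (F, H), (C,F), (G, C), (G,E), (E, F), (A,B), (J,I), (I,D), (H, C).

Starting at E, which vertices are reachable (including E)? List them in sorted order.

Start at E.
Its neighbours: F, G.
Then their neighbours: C, H.
Nothing further is reachable.

C, E, F, G, H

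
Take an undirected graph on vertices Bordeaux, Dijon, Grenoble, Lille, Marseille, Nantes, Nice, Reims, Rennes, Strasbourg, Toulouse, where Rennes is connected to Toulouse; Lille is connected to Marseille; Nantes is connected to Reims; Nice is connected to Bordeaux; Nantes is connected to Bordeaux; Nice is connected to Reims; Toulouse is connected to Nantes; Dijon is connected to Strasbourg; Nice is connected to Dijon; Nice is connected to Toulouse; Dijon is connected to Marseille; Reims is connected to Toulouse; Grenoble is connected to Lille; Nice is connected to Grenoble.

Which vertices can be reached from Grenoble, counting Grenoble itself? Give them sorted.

Bordeaux, Dijon, Grenoble, Lille, Marseille, Nantes, Nice, Reims, Rennes, Strasbourg, Toulouse

Start at Grenoble.
Its neighbours: Lille, Nice.
Then their neighbours: Bordeaux, Dijon, Marseille, Reims, Toulouse.
Then next layer: Nantes, Rennes, Strasbourg.
Every vertex is now reached.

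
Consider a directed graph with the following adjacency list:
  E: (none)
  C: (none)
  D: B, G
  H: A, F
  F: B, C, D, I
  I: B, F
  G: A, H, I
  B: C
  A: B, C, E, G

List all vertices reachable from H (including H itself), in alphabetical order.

A, B, C, D, E, F, G, H, I

Start at H.
Its neighbours: A, F.
Then their neighbours: B, C, D, E, G, I.
Every vertex is now reached.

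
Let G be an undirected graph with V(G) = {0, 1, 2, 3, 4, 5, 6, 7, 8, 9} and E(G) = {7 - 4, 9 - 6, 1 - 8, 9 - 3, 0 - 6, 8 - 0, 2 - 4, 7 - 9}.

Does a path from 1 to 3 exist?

Explore from 1.
Distance 1: reach 8.
Distance 2: reach 0.
Distance 3: reach 6.
Distance 4: reach 9.
Distance 5: reach 3, 7.
Found 3.

Yes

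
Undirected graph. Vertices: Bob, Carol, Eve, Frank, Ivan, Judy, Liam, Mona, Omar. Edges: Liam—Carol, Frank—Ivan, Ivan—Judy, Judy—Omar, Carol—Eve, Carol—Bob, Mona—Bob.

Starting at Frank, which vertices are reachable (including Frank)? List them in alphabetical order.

Frank, Ivan, Judy, Omar

Start at Frank.
Its neighbours: Ivan.
Then their neighbours: Judy.
Then next layer: Omar.
Nothing further is reachable.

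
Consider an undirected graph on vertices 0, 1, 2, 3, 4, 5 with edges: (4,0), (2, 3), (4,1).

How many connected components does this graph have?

3

From 0: component {0, 1, 4}.
From 2: component {2, 3}.
From 5: component {5}.
That's 3 components.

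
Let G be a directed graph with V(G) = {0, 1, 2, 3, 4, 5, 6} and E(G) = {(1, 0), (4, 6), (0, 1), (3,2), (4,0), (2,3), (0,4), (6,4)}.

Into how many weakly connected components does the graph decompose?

3

From 0: component {0, 1, 4, 6}.
From 2: component {2, 3}.
From 5: component {5}.
That's 3 components.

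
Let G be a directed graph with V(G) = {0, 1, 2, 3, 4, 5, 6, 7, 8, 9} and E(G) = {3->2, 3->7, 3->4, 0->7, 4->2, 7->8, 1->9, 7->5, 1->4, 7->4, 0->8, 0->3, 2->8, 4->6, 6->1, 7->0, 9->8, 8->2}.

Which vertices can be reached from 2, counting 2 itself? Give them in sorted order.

Start at 2.
Its neighbours: 8.
Nothing further is reachable.

2, 8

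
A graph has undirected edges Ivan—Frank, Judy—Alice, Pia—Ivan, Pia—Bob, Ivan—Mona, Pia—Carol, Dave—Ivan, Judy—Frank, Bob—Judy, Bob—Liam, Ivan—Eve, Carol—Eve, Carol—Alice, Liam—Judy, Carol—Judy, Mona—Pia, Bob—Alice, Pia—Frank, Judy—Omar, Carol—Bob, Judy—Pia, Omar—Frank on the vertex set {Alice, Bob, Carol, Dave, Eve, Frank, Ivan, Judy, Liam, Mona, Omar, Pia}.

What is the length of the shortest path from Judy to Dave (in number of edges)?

Distance 0: Judy.
Distance 1: Alice, Bob, Carol, Frank, Liam, Omar, Pia.
Distance 2: Eve, Ivan, Mona.
Distance 3: Dave — contains Dave.

3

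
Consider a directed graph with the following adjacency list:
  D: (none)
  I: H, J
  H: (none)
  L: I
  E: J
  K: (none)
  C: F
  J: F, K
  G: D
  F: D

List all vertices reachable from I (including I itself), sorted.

D, F, H, I, J, K

Start at I.
Its neighbours: H, J.
Then their neighbours: F, K.
Then next layer: D.
Nothing further is reachable.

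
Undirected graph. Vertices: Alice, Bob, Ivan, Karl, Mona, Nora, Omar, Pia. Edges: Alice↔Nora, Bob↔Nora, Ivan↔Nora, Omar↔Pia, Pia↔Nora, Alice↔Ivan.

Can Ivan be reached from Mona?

Mona has no edges, so nothing is reachable from it.

No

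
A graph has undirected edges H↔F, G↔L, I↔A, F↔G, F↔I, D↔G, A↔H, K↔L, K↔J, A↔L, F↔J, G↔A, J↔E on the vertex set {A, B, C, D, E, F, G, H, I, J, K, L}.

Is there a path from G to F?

Yes

Explore from G.
Distance 1: reach A, D, F, L.
Found F.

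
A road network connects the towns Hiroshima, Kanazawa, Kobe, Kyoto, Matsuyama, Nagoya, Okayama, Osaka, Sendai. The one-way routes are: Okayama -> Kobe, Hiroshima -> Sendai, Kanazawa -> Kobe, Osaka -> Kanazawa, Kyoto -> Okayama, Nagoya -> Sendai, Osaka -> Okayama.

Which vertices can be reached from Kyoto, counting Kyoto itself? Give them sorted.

Start at Kyoto.
Its neighbours: Okayama.
Then their neighbours: Kobe.
Nothing further is reachable.

Kobe, Kyoto, Okayama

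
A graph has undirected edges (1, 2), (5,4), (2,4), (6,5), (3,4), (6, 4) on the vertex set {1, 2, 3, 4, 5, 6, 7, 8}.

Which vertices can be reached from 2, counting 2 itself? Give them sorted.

Start at 2.
Its neighbours: 1, 4.
Then their neighbours: 3, 5, 6.
Nothing further is reachable.

1, 2, 3, 4, 5, 6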